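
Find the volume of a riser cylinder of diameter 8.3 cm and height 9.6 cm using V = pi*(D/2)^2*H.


Formula: V = pi * (D/2)^2 * H  (cylinder volume)
Radius = D/2 = 8.3/2 = 4.15 cm
V = pi * 4.15^2 * 9.6 = 519.4184 cm^3

519.4184 cm^3


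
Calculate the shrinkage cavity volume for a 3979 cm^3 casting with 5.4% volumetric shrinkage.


Formula: V_shrink = V_casting * shrinkage_pct / 100
V_shrink = 3979 cm^3 * 5.4 / 100 = 214.8660 cm^3

214.8660 cm^3


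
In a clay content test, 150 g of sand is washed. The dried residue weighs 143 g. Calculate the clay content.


Formula: Clay% = (W_total - W_washed) / W_total * 100
Clay mass = 150 - 143 = 7 g
Clay% = 7 / 150 * 100 = 4.6667%

Final answer: 4.6667%


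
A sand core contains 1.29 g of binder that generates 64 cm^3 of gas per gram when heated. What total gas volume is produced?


Formula: V_gas = W_binder * gas_evolution_rate
V = 1.29 g * 64 cm^3/g = 82.5600 cm^3

Final answer: 82.5600 cm^3


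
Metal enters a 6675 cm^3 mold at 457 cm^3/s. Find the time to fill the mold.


Formula: t_fill = V_mold / Q_flow
t = 6675 cm^3 / 457 cm^3/s = 14.6061 s

14.6061 s


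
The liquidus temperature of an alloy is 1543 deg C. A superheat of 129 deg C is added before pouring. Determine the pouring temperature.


Formula: T_pour = T_melt + Superheat
T_pour = 1543 + 129 = 1672 deg C


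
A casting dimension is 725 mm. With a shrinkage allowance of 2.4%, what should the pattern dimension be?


Formula: L_pattern = L_casting * (1 + shrinkage_rate/100)
Shrinkage factor = 1 + 2.4/100 = 1.024
L_pattern = 725 mm * 1.024 = 742.4000 mm

742.4000 mm


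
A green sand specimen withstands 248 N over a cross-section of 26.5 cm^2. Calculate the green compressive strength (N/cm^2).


Formula: Compressive Strength = Force / Area
Strength = 248 N / 26.5 cm^2 = 9.3585 N/cm^2

9.3585 N/cm^2


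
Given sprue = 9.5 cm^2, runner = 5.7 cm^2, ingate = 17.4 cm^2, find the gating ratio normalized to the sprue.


Sprue:Runner:Ingate = 1 : 5.7/9.5 : 17.4/9.5 = 1:0.60:1.83

1:0.60:1.83


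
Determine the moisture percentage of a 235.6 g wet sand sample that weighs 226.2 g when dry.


Formula: MC = (W_wet - W_dry) / W_wet * 100
Water mass = 235.6 - 226.2 = 9.4 g
MC = 9.4 / 235.6 * 100 = 3.9898%

Final answer: 3.9898%


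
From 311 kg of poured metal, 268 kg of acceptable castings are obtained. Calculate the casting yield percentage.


Formula: Casting Yield = (W_good / W_total) * 100
Yield = (268 kg / 311 kg) * 100 = 86.1736%


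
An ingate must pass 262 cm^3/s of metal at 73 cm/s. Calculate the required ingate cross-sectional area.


Formula: A_ingate = Q / v  (continuity equation)
A = 262 cm^3/s / 73 cm/s = 3.5890 cm^2


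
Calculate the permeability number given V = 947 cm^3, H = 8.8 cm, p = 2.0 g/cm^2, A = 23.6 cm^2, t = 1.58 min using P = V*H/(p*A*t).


Formula: Permeability Number P = (V * H) / (p * A * t)
Numerator: V * H = 947 * 8.8 = 8333.6
Denominator: p * A * t = 2.0 * 23.6 * 1.58 = 74.576
P = 8333.6 / 74.576 = 111.7464

111.7464


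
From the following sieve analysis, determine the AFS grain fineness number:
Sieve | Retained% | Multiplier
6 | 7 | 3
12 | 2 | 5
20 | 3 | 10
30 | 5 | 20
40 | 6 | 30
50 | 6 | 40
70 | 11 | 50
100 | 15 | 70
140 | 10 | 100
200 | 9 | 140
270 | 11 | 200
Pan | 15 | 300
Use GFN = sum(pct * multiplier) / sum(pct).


Formula: GFN = sum(pct * multiplier) / sum(pct)
sum(pct * multiplier) = 11141
sum(pct) = 100
GFN = 11141 / 100 = 111.41

111.41


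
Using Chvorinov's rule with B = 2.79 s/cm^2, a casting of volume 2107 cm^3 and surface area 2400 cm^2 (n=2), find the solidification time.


Formula: t_s = B * (V/A)^n  (Chvorinov's rule, n=2)
Modulus M = V/A = 2107/2400 = 0.877917 cm
M^2 = 0.877917^2 = 0.770738 cm^2
t_s = 2.79 * 0.770738 = 2.1504 s

Answer: 2.1504 s


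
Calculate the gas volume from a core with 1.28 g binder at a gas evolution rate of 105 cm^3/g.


Formula: V_gas = W_binder * gas_evolution_rate
V = 1.28 g * 105 cm^3/g = 134.4000 cm^3

Answer: 134.4000 cm^3


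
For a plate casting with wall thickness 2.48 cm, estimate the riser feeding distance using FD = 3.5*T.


Formula: FD = 3.5 * T  (riser feeding-distance rule)
FD = 3.5 * 2.48 cm = 8.6800 cm

Answer: 8.6800 cm


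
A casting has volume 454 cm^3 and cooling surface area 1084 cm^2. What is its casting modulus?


Formula: Casting Modulus M = V / A
M = 454 cm^3 / 1084 cm^2 = 0.4188 cm

Answer: 0.4188 cm


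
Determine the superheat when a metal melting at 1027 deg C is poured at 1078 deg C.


Formula: Superheat = T_pour - T_melt
Superheat = 1078 - 1027 = 51 deg C


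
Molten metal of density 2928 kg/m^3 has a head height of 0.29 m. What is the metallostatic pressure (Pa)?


Formula: P = rho * g * h
rho * g = 2928 * 9.81 = 28723.68 N/m^3
P = 28723.68 * 0.29 = 8329.8672 Pa


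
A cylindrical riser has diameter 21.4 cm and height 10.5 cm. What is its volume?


Formula: V = pi * (D/2)^2 * H  (cylinder volume)
Radius = D/2 = 21.4/2 = 10.7 cm
V = pi * 10.7^2 * 10.5 = 3776.6499 cm^3

Answer: 3776.6499 cm^3


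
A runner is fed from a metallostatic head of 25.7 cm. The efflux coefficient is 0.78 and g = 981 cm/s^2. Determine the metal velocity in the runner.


Formula: v = Cd * sqrt(2 * g * h)  (Torricelli with discharge coefficient)
2*g*h = 2 * 981 * 25.7 = 50423.4 cm^2/s^2
sqrt(50423.4) = 224.55155 cm/s
v = 0.78 * 224.55155 = 175.1502 cm/s

Final answer: 175.1502 cm/s


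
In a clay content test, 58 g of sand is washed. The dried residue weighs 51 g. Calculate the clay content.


Formula: Clay% = (W_total - W_washed) / W_total * 100
Clay mass = 58 - 51 = 7 g
Clay% = 7 / 58 * 100 = 12.0690%


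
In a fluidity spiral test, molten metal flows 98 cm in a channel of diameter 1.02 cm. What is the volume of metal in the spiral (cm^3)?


Formula: V = pi * (d/2)^2 * L  (cylinder volume)
Radius = 1.02/2 = 0.51 cm
V = pi * 0.51^2 * 98 = 80.0786 cm^3

Final answer: 80.0786 cm^3


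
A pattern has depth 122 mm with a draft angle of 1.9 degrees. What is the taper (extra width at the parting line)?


Formula: taper = depth * tan(draft_angle)
tan(1.9 deg) = 0.0331734
taper = 122 mm * 0.0331734 = 4.0472 mm

4.0472 mm


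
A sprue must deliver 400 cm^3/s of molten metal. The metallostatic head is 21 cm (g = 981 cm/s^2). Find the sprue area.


Formula: v = sqrt(2*g*h), A = Q/v
Velocity: v = sqrt(2 * 981 * 21) = sqrt(41202) = 202.9828 cm/s
Sprue area: A = Q / v = 400 / 202.9828 = 1.9706 cm^2


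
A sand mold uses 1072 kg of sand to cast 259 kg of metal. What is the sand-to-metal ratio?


Formula: Sand-to-Metal Ratio = W_sand / W_metal
Ratio = 1072 kg / 259 kg = 4.1390

Final answer: 4.1390


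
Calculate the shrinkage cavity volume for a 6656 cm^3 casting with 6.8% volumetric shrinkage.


Formula: V_shrink = V_casting * shrinkage_pct / 100
V_shrink = 6656 cm^3 * 6.8 / 100 = 452.6080 cm^3


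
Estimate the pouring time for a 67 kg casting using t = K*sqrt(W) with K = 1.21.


Formula: t = K * sqrt(W)
sqrt(W) = sqrt(67) = 8.18535
t = 1.21 * 8.18535 = 9.9043 s

Answer: 9.9043 s


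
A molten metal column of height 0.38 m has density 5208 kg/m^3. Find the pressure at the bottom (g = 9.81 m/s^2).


Formula: P = rho * g * h
rho * g = 5208 * 9.81 = 51090.48 N/m^3
P = 51090.48 * 0.38 = 19414.3824 Pa

19414.3824 Pa


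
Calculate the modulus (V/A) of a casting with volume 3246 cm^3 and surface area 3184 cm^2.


Formula: Casting Modulus M = V / A
M = 3246 cm^3 / 3184 cm^2 = 1.0195 cm


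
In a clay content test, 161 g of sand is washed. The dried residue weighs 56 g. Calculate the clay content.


Formula: Clay% = (W_total - W_washed) / W_total * 100
Clay mass = 161 - 56 = 105 g
Clay% = 105 / 161 * 100 = 65.2174%

65.2174%


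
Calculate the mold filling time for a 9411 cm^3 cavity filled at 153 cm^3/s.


Formula: t_fill = V_mold / Q_flow
t = 9411 cm^3 / 153 cm^3/s = 61.5098 s


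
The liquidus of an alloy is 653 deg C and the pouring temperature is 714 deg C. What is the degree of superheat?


Formula: Superheat = T_pour - T_melt
Superheat = 714 - 653 = 61 deg C

Answer: 61 deg C


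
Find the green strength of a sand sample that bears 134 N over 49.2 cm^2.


Formula: Compressive Strength = Force / Area
Strength = 134 N / 49.2 cm^2 = 2.7236 N/cm^2

Final answer: 2.7236 N/cm^2


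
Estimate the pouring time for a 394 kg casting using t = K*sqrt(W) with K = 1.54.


Formula: t = K * sqrt(W)
sqrt(W) = sqrt(394) = 19.84943
t = 1.54 * 19.84943 = 30.5681 s

Final answer: 30.5681 s


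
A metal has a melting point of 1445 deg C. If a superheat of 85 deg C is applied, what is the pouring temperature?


Formula: T_pour = T_melt + Superheat
T_pour = 1445 + 85 = 1530 deg C


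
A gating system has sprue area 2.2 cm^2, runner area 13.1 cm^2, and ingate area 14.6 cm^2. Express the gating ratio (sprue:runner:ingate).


Sprue:Runner:Ingate = 1 : 13.1/2.2 : 14.6/2.2 = 1:5.95:6.64


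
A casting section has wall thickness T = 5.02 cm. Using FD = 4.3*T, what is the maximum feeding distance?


Formula: FD = 4.3 * T  (riser feeding-distance rule)
FD = 4.3 * 5.02 cm = 21.5860 cm

Final answer: 21.5860 cm


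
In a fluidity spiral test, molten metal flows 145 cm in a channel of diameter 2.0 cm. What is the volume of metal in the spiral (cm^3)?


Formula: V = pi * (d/2)^2 * L  (cylinder volume)
Radius = 2.0/2 = 1.0 cm
V = pi * 1.0^2 * 145 = 455.5309 cm^3

Answer: 455.5309 cm^3


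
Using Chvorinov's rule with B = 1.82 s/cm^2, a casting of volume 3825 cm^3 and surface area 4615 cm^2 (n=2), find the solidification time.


Formula: t_s = B * (V/A)^n  (Chvorinov's rule, n=2)
Modulus M = V/A = 3825/4615 = 0.828819 cm
M^2 = 0.828819^2 = 0.686941 cm^2
t_s = 1.82 * 0.686941 = 1.2502 s

1.2502 s


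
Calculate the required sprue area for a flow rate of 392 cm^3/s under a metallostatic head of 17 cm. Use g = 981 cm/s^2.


Formula: v = sqrt(2*g*h), A = Q/v
Velocity: v = sqrt(2 * 981 * 17) = sqrt(33354) = 182.6308 cm/s
Sprue area: A = Q / v = 392 / 182.6308 = 2.1464 cm^2

2.1464 cm^2


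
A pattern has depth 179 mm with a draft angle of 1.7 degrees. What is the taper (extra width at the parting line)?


Formula: taper = depth * tan(draft_angle)
tan(1.7 deg) = 0.0296793
taper = 179 mm * 0.0296793 = 5.3126 mm


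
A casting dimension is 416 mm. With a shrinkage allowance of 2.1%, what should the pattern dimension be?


Formula: L_pattern = L_casting * (1 + shrinkage_rate/100)
Shrinkage factor = 1 + 2.1/100 = 1.021
L_pattern = 416 mm * 1.021 = 424.7360 mm

424.7360 mm


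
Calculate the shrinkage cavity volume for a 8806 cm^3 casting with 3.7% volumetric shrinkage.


Formula: V_shrink = V_casting * shrinkage_pct / 100
V_shrink = 8806 cm^3 * 3.7 / 100 = 325.8220 cm^3


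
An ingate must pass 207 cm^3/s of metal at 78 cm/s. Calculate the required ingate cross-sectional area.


Formula: A_ingate = Q / v  (continuity equation)
A = 207 cm^3/s / 78 cm/s = 2.6538 cm^2

Final answer: 2.6538 cm^2


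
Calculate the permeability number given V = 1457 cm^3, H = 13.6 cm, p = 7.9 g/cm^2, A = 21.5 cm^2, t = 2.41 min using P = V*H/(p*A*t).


Formula: Permeability Number P = (V * H) / (p * A * t)
Numerator: V * H = 1457 * 13.6 = 19815.2
Denominator: p * A * t = 7.9 * 21.5 * 2.41 = 409.3385
P = 19815.2 / 409.3385 = 48.4079

Answer: 48.4079


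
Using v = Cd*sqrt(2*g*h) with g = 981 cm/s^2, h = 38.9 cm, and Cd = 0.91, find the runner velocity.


Formula: v = Cd * sqrt(2 * g * h)  (Torricelli with discharge coefficient)
2*g*h = 2 * 981 * 38.9 = 76321.8 cm^2/s^2
sqrt(76321.8) = 276.26400 cm/s
v = 0.91 * 276.26400 = 251.4002 cm/s

Final answer: 251.4002 cm/s


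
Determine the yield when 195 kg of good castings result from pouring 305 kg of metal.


Formula: Casting Yield = (W_good / W_total) * 100
Yield = (195 kg / 305 kg) * 100 = 63.9344%

Answer: 63.9344%


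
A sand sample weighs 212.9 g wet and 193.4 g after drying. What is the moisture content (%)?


Formula: MC = (W_wet - W_dry) / W_wet * 100
Water mass = 212.9 - 193.4 = 19.5 g
MC = 19.5 / 212.9 * 100 = 9.1592%

Final answer: 9.1592%


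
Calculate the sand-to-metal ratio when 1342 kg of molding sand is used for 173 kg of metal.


Formula: Sand-to-Metal Ratio = W_sand / W_metal
Ratio = 1342 kg / 173 kg = 7.7572


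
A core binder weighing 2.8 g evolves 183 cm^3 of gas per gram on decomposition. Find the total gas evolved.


Formula: V_gas = W_binder * gas_evolution_rate
V = 2.8 g * 183 cm^3/g = 512.4000 cm^3

Answer: 512.4000 cm^3


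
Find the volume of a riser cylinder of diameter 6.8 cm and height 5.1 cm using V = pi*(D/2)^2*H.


Formula: V = pi * (D/2)^2 * H  (cylinder volume)
Radius = D/2 = 6.8/2 = 3.4 cm
V = pi * 3.4^2 * 5.1 = 185.2157 cm^3


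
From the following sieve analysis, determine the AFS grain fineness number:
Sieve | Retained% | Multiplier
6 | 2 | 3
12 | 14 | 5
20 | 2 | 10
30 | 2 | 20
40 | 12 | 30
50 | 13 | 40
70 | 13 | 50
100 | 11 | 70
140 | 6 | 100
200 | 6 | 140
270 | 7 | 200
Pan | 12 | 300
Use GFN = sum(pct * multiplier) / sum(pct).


Formula: GFN = sum(pct * multiplier) / sum(pct)
sum(pct * multiplier) = 8876
sum(pct) = 100
GFN = 8876 / 100 = 88.76

Final answer: 88.76


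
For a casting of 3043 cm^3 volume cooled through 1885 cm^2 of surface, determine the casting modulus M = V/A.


Formula: Casting Modulus M = V / A
M = 3043 cm^3 / 1885 cm^2 = 1.6143 cm

Final answer: 1.6143 cm


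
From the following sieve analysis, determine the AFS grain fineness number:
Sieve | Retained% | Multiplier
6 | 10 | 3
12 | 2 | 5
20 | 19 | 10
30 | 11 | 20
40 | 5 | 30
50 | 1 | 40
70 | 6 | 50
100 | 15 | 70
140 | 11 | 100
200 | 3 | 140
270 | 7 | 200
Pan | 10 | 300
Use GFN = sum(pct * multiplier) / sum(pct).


Formula: GFN = sum(pct * multiplier) / sum(pct)
sum(pct * multiplier) = 7910
sum(pct) = 100
GFN = 7910 / 100 = 79.10

Final answer: 79.10


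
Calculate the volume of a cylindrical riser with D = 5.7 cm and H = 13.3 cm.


Formula: V = pi * (D/2)^2 * H  (cylinder volume)
Radius = D/2 = 5.7/2 = 2.85 cm
V = pi * 2.85^2 * 13.3 = 339.3839 cm^3

Final answer: 339.3839 cm^3


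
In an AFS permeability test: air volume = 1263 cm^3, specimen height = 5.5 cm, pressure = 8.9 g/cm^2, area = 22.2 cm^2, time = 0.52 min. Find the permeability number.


Formula: Permeability Number P = (V * H) / (p * A * t)
Numerator: V * H = 1263 * 5.5 = 6946.5
Denominator: p * A * t = 8.9 * 22.2 * 0.52 = 102.7416
P = 6946.5 / 102.7416 = 67.6114

Answer: 67.6114


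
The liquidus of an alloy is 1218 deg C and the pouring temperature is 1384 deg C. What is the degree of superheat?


Formula: Superheat = T_pour - T_melt
Superheat = 1384 - 1218 = 166 deg C

Final answer: 166 deg C


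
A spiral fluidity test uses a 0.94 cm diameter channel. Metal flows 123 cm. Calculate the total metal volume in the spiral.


Formula: V = pi * (d/2)^2 * L  (cylinder volume)
Radius = 0.94/2 = 0.47 cm
V = pi * 0.47^2 * 123 = 85.3593 cm^3

Answer: 85.3593 cm^3


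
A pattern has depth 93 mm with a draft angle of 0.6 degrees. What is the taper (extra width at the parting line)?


Formula: taper = depth * tan(draft_angle)
tan(0.6 deg) = 0.0104724
taper = 93 mm * 0.0104724 = 0.9739 mm

Answer: 0.9739 mm


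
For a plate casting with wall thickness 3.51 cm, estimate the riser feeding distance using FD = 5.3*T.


Formula: FD = 5.3 * T  (riser feeding-distance rule)
FD = 5.3 * 3.51 cm = 18.6030 cm

Final answer: 18.6030 cm


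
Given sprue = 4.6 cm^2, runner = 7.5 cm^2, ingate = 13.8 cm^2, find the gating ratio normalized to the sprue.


Sprue:Runner:Ingate = 1 : 7.5/4.6 : 13.8/4.6 = 1:1.63:3.00

Final answer: 1:1.63:3.00


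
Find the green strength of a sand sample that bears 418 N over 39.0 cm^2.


Formula: Compressive Strength = Force / Area
Strength = 418 N / 39.0 cm^2 = 10.7179 N/cm^2

Final answer: 10.7179 N/cm^2


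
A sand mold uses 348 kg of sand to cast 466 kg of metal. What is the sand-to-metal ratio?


Formula: Sand-to-Metal Ratio = W_sand / W_metal
Ratio = 348 kg / 466 kg = 0.7468

Answer: 0.7468


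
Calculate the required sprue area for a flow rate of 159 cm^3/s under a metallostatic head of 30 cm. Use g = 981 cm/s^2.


Formula: v = sqrt(2*g*h), A = Q/v
Velocity: v = sqrt(2 * 981 * 30) = sqrt(58860) = 242.6108 cm/s
Sprue area: A = Q / v = 159 / 242.6108 = 0.6554 cm^2

Final answer: 0.6554 cm^2


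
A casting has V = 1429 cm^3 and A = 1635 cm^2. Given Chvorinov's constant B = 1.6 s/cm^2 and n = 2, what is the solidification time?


Formula: t_s = B * (V/A)^n  (Chvorinov's rule, n=2)
Modulus M = V/A = 1429/1635 = 0.874006 cm
M^2 = 0.874006^2 = 0.763886 cm^2
t_s = 1.6 * 0.763886 = 1.2222 s

1.2222 s


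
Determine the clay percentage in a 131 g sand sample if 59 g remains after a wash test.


Formula: Clay% = (W_total - W_washed) / W_total * 100
Clay mass = 131 - 59 = 72 g
Clay% = 72 / 131 * 100 = 54.9618%

Final answer: 54.9618%


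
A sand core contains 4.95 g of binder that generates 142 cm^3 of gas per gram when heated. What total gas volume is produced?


Formula: V_gas = W_binder * gas_evolution_rate
V = 4.95 g * 142 cm^3/g = 702.9000 cm^3

702.9000 cm^3


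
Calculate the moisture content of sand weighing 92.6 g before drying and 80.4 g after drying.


Formula: MC = (W_wet - W_dry) / W_wet * 100
Water mass = 92.6 - 80.4 = 12.2 g
MC = 12.2 / 92.6 * 100 = 13.1749%

13.1749%


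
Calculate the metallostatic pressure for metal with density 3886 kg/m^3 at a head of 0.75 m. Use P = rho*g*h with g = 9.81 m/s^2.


Formula: P = rho * g * h
rho * g = 3886 * 9.81 = 38121.66 N/m^3
P = 38121.66 * 0.75 = 28591.2450 Pa

28591.2450 Pa


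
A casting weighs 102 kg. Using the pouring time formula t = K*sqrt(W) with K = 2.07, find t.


Formula: t = K * sqrt(W)
sqrt(W) = sqrt(102) = 10.09950
t = 2.07 * 10.09950 = 20.9060 s


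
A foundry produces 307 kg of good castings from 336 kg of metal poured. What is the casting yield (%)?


Formula: Casting Yield = (W_good / W_total) * 100
Yield = (307 kg / 336 kg) * 100 = 91.3690%

91.3690%


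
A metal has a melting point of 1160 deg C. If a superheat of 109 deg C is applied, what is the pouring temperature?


Formula: T_pour = T_melt + Superheat
T_pour = 1160 + 109 = 1269 deg C

Answer: 1269 deg C


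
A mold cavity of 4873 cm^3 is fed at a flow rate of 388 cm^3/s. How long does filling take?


Formula: t_fill = V_mold / Q_flow
t = 4873 cm^3 / 388 cm^3/s = 12.5593 s


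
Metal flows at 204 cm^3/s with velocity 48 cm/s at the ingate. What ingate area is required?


Formula: A_ingate = Q / v  (continuity equation)
A = 204 cm^3/s / 48 cm/s = 4.2500 cm^2

4.2500 cm^2


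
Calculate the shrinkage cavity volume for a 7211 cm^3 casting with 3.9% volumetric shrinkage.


Formula: V_shrink = V_casting * shrinkage_pct / 100
V_shrink = 7211 cm^3 * 3.9 / 100 = 281.2290 cm^3

Answer: 281.2290 cm^3


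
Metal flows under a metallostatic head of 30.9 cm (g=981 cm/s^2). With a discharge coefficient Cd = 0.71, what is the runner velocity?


Formula: v = Cd * sqrt(2 * g * h)  (Torricelli with discharge coefficient)
2*g*h = 2 * 981 * 30.9 = 60625.8 cm^2/s^2
sqrt(60625.8) = 246.22307 cm/s
v = 0.71 * 246.22307 = 174.8184 cm/s

Final answer: 174.8184 cm/s


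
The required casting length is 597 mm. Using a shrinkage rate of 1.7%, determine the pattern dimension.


Formula: L_pattern = L_casting * (1 + shrinkage_rate/100)
Shrinkage factor = 1 + 1.7/100 = 1.017
L_pattern = 597 mm * 1.017 = 607.1490 mm

607.1490 mm


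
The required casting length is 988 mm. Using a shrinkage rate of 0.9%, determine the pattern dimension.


Formula: L_pattern = L_casting * (1 + shrinkage_rate/100)
Shrinkage factor = 1 + 0.9/100 = 1.009
L_pattern = 988 mm * 1.009 = 996.8920 mm

996.8920 mm


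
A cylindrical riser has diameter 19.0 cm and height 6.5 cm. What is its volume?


Formula: V = pi * (D/2)^2 * H  (cylinder volume)
Radius = D/2 = 19.0/2 = 9.5 cm
V = pi * 9.5^2 * 6.5 = 1842.9368 cm^3

Final answer: 1842.9368 cm^3


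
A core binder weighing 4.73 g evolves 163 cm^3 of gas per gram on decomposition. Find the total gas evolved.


Formula: V_gas = W_binder * gas_evolution_rate
V = 4.73 g * 163 cm^3/g = 770.9900 cm^3


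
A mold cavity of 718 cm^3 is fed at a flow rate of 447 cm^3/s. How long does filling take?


Formula: t_fill = V_mold / Q_flow
t = 718 cm^3 / 447 cm^3/s = 1.6063 s

Answer: 1.6063 s


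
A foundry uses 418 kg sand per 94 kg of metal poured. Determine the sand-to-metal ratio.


Formula: Sand-to-Metal Ratio = W_sand / W_metal
Ratio = 418 kg / 94 kg = 4.4468

Final answer: 4.4468


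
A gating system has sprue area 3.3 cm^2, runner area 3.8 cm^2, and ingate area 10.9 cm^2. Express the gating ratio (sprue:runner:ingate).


Sprue:Runner:Ingate = 1 : 3.8/3.3 : 10.9/3.3 = 1:1.15:3.30

Answer: 1:1.15:3.30


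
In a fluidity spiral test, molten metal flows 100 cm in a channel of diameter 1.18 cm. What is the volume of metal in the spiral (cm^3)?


Formula: V = pi * (d/2)^2 * L  (cylinder volume)
Radius = 1.18/2 = 0.59 cm
V = pi * 0.59^2 * 100 = 109.3588 cm^3


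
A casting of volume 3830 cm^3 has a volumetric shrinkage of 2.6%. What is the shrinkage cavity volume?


Formula: V_shrink = V_casting * shrinkage_pct / 100
V_shrink = 3830 cm^3 * 2.6 / 100 = 99.5800 cm^3

Answer: 99.5800 cm^3


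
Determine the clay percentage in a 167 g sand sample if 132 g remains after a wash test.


Formula: Clay% = (W_total - W_washed) / W_total * 100
Clay mass = 167 - 132 = 35 g
Clay% = 35 / 167 * 100 = 20.9581%


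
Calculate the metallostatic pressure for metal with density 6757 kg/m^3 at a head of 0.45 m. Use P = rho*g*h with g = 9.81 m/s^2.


Formula: P = rho * g * h
rho * g = 6757 * 9.81 = 66286.17 N/m^3
P = 66286.17 * 0.45 = 29828.7765 Pa

29828.7765 Pa


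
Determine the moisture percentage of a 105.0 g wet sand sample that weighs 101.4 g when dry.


Formula: MC = (W_wet - W_dry) / W_wet * 100
Water mass = 105.0 - 101.4 = 3.6 g
MC = 3.6 / 105.0 * 100 = 3.4286%

Answer: 3.4286%


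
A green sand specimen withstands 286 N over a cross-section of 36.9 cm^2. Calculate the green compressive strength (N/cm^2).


Formula: Compressive Strength = Force / Area
Strength = 286 N / 36.9 cm^2 = 7.7507 N/cm^2

Answer: 7.7507 N/cm^2


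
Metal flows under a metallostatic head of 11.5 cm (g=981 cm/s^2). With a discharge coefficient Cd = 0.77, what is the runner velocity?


Formula: v = Cd * sqrt(2 * g * h)  (Torricelli with discharge coefficient)
2*g*h = 2 * 981 * 11.5 = 22563.0 cm^2/s^2
sqrt(22563.0) = 150.20985 cm/s
v = 0.77 * 150.20985 = 115.6616 cm/s


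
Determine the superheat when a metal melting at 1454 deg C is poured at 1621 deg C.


Formula: Superheat = T_pour - T_melt
Superheat = 1621 - 1454 = 167 deg C


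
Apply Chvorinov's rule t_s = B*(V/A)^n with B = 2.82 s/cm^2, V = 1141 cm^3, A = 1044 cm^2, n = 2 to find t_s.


Formula: t_s = B * (V/A)^n  (Chvorinov's rule, n=2)
Modulus M = V/A = 1141/1044 = 1.092912 cm
M^2 = 1.092912^2 = 1.194457 cm^2
t_s = 2.82 * 1.194457 = 3.3684 s

Answer: 3.3684 s


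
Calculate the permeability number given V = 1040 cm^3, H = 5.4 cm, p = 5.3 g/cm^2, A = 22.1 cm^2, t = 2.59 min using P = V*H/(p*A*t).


Formula: Permeability Number P = (V * H) / (p * A * t)
Numerator: V * H = 1040 * 5.4 = 5616.0
Denominator: p * A * t = 5.3 * 22.1 * 2.59 = 303.3667
P = 5616.0 / 303.3667 = 18.5122

18.5122


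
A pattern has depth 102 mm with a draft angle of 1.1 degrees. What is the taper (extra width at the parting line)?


Formula: taper = depth * tan(draft_angle)
tan(1.1 deg) = 0.0192010
taper = 102 mm * 0.0192010 = 1.9585 mm


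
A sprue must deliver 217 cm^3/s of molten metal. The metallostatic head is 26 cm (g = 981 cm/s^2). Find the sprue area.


Formula: v = sqrt(2*g*h), A = Q/v
Velocity: v = sqrt(2 * 981 * 26) = sqrt(51012) = 225.8584 cm/s
Sprue area: A = Q / v = 217 / 225.8584 = 0.9608 cm^2

Answer: 0.9608 cm^2


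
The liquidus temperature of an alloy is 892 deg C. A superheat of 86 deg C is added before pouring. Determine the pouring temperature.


Formula: T_pour = T_melt + Superheat
T_pour = 892 + 86 = 978 deg C


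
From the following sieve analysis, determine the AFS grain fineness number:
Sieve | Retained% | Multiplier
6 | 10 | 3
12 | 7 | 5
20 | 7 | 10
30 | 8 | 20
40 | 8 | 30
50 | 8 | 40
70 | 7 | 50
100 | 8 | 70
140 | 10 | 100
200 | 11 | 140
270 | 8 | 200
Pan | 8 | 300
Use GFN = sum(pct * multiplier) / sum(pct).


Formula: GFN = sum(pct * multiplier) / sum(pct)
sum(pct * multiplier) = 8305
sum(pct) = 100
GFN = 8305 / 100 = 83.05


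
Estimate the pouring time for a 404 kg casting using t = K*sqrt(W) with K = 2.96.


Formula: t = K * sqrt(W)
sqrt(W) = sqrt(404) = 20.09975
t = 2.96 * 20.09975 = 59.4953 s

59.4953 s


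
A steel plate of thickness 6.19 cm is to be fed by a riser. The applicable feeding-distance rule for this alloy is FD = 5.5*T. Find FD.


Formula: FD = 5.5 * T  (riser feeding-distance rule)
FD = 5.5 * 6.19 cm = 34.0450 cm

34.0450 cm


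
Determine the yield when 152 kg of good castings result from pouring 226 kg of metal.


Formula: Casting Yield = (W_good / W_total) * 100
Yield = (152 kg / 226 kg) * 100 = 67.2566%


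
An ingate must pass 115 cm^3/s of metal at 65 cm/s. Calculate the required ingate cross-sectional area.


Formula: A_ingate = Q / v  (continuity equation)
A = 115 cm^3/s / 65 cm/s = 1.7692 cm^2

Answer: 1.7692 cm^2


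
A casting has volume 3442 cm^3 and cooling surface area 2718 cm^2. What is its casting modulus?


Formula: Casting Modulus M = V / A
M = 3442 cm^3 / 2718 cm^2 = 1.2664 cm

1.2664 cm


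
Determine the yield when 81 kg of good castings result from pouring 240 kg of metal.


Formula: Casting Yield = (W_good / W_total) * 100
Yield = (81 kg / 240 kg) * 100 = 33.7500%

33.7500%


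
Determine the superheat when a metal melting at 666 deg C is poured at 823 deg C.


Formula: Superheat = T_pour - T_melt
Superheat = 823 - 666 = 157 deg C

Final answer: 157 deg C


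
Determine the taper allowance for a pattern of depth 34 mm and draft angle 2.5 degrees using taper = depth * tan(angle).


Formula: taper = depth * tan(draft_angle)
tan(2.5 deg) = 0.0436609
taper = 34 mm * 0.0436609 = 1.4845 mm

Final answer: 1.4845 mm


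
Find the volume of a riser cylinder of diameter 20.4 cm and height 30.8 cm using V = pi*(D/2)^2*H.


Formula: V = pi * (D/2)^2 * H  (cylinder volume)
Radius = D/2 = 20.4/2 = 10.2 cm
V = pi * 10.2^2 * 30.8 = 10067.0200 cm^3

Final answer: 10067.0200 cm^3


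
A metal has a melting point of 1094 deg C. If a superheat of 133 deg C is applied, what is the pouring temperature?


Formula: T_pour = T_melt + Superheat
T_pour = 1094 + 133 = 1227 deg C

1227 deg C


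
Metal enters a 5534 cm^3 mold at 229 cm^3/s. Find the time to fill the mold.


Formula: t_fill = V_mold / Q_flow
t = 5534 cm^3 / 229 cm^3/s = 24.1659 s


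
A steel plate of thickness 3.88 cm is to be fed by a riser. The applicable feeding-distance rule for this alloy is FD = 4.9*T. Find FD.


Formula: FD = 4.9 * T  (riser feeding-distance rule)
FD = 4.9 * 3.88 cm = 19.0120 cm

Answer: 19.0120 cm


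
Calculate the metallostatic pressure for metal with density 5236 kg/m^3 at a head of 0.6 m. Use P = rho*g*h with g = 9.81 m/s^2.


Formula: P = rho * g * h
rho * g = 5236 * 9.81 = 51365.16 N/m^3
P = 51365.16 * 0.6 = 30819.0960 Pa

Answer: 30819.0960 Pa


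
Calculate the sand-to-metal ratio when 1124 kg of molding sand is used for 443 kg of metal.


Formula: Sand-to-Metal Ratio = W_sand / W_metal
Ratio = 1124 kg / 443 kg = 2.5372

2.5372


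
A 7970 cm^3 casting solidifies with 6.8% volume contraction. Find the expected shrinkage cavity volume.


Formula: V_shrink = V_casting * shrinkage_pct / 100
V_shrink = 7970 cm^3 * 6.8 / 100 = 541.9600 cm^3


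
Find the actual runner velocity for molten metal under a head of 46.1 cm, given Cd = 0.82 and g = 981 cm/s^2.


Formula: v = Cd * sqrt(2 * g * h)  (Torricelli with discharge coefficient)
2*g*h = 2 * 981 * 46.1 = 90448.2 cm^2/s^2
sqrt(90448.2) = 300.74607 cm/s
v = 0.82 * 300.74607 = 246.6118 cm/s


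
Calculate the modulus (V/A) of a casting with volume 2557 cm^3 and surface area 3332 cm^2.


Formula: Casting Modulus M = V / A
M = 2557 cm^3 / 3332 cm^2 = 0.7674 cm

Final answer: 0.7674 cm


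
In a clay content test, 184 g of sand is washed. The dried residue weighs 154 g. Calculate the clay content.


Formula: Clay% = (W_total - W_washed) / W_total * 100
Clay mass = 184 - 154 = 30 g
Clay% = 30 / 184 * 100 = 16.3043%


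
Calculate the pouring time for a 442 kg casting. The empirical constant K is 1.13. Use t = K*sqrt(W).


Formula: t = K * sqrt(W)
sqrt(W) = sqrt(442) = 21.02380
t = 1.13 * 21.02380 = 23.7569 s

Final answer: 23.7569 s


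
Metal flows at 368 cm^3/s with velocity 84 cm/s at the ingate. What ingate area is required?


Formula: A_ingate = Q / v  (continuity equation)
A = 368 cm^3/s / 84 cm/s = 4.3810 cm^2

Answer: 4.3810 cm^2


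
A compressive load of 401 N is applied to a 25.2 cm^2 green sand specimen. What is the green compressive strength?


Formula: Compressive Strength = Force / Area
Strength = 401 N / 25.2 cm^2 = 15.9127 N/cm^2


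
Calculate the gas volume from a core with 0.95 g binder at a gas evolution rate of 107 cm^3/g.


Formula: V_gas = W_binder * gas_evolution_rate
V = 0.95 g * 107 cm^3/g = 101.6500 cm^3

101.6500 cm^3


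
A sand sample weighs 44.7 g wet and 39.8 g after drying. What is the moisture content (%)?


Formula: MC = (W_wet - W_dry) / W_wet * 100
Water mass = 44.7 - 39.8 = 4.9 g
MC = 4.9 / 44.7 * 100 = 10.9620%


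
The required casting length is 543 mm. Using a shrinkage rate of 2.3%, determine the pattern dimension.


Formula: L_pattern = L_casting * (1 + shrinkage_rate/100)
Shrinkage factor = 1 + 2.3/100 = 1.023
L_pattern = 543 mm * 1.023 = 555.4890 mm

Answer: 555.4890 mm


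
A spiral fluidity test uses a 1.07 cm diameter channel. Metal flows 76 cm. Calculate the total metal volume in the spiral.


Formula: V = pi * (d/2)^2 * L  (cylinder volume)
Radius = 1.07/2 = 0.535 cm
V = pi * 0.535^2 * 76 = 68.3394 cm^3

Final answer: 68.3394 cm^3


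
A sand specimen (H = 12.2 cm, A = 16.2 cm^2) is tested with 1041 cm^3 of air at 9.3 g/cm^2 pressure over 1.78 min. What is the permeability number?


Formula: Permeability Number P = (V * H) / (p * A * t)
Numerator: V * H = 1041 * 12.2 = 12700.2
Denominator: p * A * t = 9.3 * 16.2 * 1.78 = 268.1748
P = 12700.2 / 268.1748 = 47.3579

Final answer: 47.3579


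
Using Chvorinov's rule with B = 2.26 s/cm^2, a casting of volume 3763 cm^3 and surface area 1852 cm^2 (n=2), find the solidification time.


Formula: t_s = B * (V/A)^n  (Chvorinov's rule, n=2)
Modulus M = V/A = 3763/1852 = 2.031857 cm
M^2 = 2.031857^2 = 4.128443 cm^2
t_s = 2.26 * 4.128443 = 9.3303 s


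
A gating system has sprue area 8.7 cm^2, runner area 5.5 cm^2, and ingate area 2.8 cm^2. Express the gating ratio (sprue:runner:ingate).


Sprue:Runner:Ingate = 1 : 5.5/8.7 : 2.8/8.7 = 1:0.63:0.32

Final answer: 1:0.63:0.32


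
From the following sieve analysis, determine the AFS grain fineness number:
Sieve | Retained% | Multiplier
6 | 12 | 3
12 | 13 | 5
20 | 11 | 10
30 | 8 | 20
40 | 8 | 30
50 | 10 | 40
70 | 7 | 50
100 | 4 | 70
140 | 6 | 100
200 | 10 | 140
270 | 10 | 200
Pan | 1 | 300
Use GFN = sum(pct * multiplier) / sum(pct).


Formula: GFN = sum(pct * multiplier) / sum(pct)
sum(pct * multiplier) = 5941
sum(pct) = 100
GFN = 5941 / 100 = 59.41

59.41


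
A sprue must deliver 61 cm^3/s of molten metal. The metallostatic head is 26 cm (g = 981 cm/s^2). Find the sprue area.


Formula: v = sqrt(2*g*h), A = Q/v
Velocity: v = sqrt(2 * 981 * 26) = sqrt(51012) = 225.8584 cm/s
Sprue area: A = Q / v = 61 / 225.8584 = 0.2701 cm^2

0.2701 cm^2


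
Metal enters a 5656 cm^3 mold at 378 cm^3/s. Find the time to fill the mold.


Formula: t_fill = V_mold / Q_flow
t = 5656 cm^3 / 378 cm^3/s = 14.9630 s

Answer: 14.9630 s


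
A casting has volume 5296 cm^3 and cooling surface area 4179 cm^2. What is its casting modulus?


Formula: Casting Modulus M = V / A
M = 5296 cm^3 / 4179 cm^2 = 1.2673 cm


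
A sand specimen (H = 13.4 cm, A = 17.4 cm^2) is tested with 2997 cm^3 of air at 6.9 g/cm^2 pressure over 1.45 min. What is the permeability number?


Formula: Permeability Number P = (V * H) / (p * A * t)
Numerator: V * H = 2997 * 13.4 = 40159.8
Denominator: p * A * t = 6.9 * 17.4 * 1.45 = 174.087
P = 40159.8 / 174.087 = 230.6881

Answer: 230.6881


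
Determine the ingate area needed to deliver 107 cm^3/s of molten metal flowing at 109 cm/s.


Formula: A_ingate = Q / v  (continuity equation)
A = 107 cm^3/s / 109 cm/s = 0.9817 cm^2

0.9817 cm^2


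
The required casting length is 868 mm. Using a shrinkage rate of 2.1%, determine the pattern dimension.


Formula: L_pattern = L_casting * (1 + shrinkage_rate/100)
Shrinkage factor = 1 + 2.1/100 = 1.021
L_pattern = 868 mm * 1.021 = 886.2280 mm

Answer: 886.2280 mm


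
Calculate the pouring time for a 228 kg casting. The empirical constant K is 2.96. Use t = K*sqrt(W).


Formula: t = K * sqrt(W)
sqrt(W) = sqrt(228) = 15.09967
t = 2.96 * 15.09967 = 44.6950 s


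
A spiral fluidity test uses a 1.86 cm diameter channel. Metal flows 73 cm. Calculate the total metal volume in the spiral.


Formula: V = pi * (d/2)^2 * L  (cylinder volume)
Radius = 1.86/2 = 0.93 cm
V = pi * 0.93^2 * 73 = 198.3529 cm^3

Final answer: 198.3529 cm^3


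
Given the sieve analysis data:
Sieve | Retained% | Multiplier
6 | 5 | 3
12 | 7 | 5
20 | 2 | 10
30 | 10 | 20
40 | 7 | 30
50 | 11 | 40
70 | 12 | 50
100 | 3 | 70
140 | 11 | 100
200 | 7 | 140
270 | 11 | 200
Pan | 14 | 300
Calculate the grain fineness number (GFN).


Formula: GFN = sum(pct * multiplier) / sum(pct)
sum(pct * multiplier) = 10210
sum(pct) = 100
GFN = 10210 / 100 = 102.10


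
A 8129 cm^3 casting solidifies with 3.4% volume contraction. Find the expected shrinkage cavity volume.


Formula: V_shrink = V_casting * shrinkage_pct / 100
V_shrink = 8129 cm^3 * 3.4 / 100 = 276.3860 cm^3

Answer: 276.3860 cm^3


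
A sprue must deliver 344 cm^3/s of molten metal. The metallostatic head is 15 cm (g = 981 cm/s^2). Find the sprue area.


Formula: v = sqrt(2*g*h), A = Q/v
Velocity: v = sqrt(2 * 981 * 15) = sqrt(29430) = 171.5517 cm/s
Sprue area: A = Q / v = 344 / 171.5517 = 2.0052 cm^2

2.0052 cm^2


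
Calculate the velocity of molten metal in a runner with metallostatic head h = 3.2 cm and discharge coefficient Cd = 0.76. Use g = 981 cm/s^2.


Formula: v = Cd * sqrt(2 * g * h)  (Torricelli with discharge coefficient)
2*g*h = 2 * 981 * 3.2 = 6278.4 cm^2/s^2
sqrt(6278.4) = 79.23636 cm/s
v = 0.76 * 79.23636 = 60.2196 cm/s


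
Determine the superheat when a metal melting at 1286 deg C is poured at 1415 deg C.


Formula: Superheat = T_pour - T_melt
Superheat = 1415 - 1286 = 129 deg C


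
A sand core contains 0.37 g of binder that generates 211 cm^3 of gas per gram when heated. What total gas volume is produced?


Formula: V_gas = W_binder * gas_evolution_rate
V = 0.37 g * 211 cm^3/g = 78.0700 cm^3

Answer: 78.0700 cm^3


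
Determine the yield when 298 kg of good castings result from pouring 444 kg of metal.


Formula: Casting Yield = (W_good / W_total) * 100
Yield = (298 kg / 444 kg) * 100 = 67.1171%


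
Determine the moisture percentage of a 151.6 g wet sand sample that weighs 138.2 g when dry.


Formula: MC = (W_wet - W_dry) / W_wet * 100
Water mass = 151.6 - 138.2 = 13.4 g
MC = 13.4 / 151.6 * 100 = 8.8391%


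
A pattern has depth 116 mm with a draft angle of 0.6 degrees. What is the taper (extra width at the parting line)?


Formula: taper = depth * tan(draft_angle)
tan(0.6 deg) = 0.0104724
taper = 116 mm * 0.0104724 = 1.2148 mm

Final answer: 1.2148 mm


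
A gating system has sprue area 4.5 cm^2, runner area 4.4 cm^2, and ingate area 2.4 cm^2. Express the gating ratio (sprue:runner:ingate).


Sprue:Runner:Ingate = 1 : 4.4/4.5 : 2.4/4.5 = 1:0.98:0.53

Final answer: 1:0.98:0.53


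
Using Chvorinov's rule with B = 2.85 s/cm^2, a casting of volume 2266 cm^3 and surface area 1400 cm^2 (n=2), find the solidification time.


Formula: t_s = B * (V/A)^n  (Chvorinov's rule, n=2)
Modulus M = V/A = 2266/1400 = 1.618571 cm
M^2 = 1.618571^2 = 2.619772 cm^2
t_s = 2.85 * 2.619772 = 7.4664 s

Answer: 7.4664 s


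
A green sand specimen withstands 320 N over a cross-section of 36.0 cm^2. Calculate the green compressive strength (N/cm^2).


Formula: Compressive Strength = Force / Area
Strength = 320 N / 36.0 cm^2 = 8.8889 N/cm^2

8.8889 N/cm^2


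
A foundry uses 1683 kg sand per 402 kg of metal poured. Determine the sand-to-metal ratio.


Formula: Sand-to-Metal Ratio = W_sand / W_metal
Ratio = 1683 kg / 402 kg = 4.1866

4.1866


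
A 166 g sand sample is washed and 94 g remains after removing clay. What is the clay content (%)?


Formula: Clay% = (W_total - W_washed) / W_total * 100
Clay mass = 166 - 94 = 72 g
Clay% = 72 / 166 * 100 = 43.3735%

Answer: 43.3735%


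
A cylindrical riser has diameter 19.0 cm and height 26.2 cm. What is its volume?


Formula: V = pi * (D/2)^2 * H  (cylinder volume)
Radius = D/2 = 19.0/2 = 9.5 cm
V = pi * 9.5^2 * 26.2 = 7428.4529 cm^3

Answer: 7428.4529 cm^3


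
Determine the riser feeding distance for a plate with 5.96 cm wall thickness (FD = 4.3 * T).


Formula: FD = 4.3 * T  (riser feeding-distance rule)
FD = 4.3 * 5.96 cm = 25.6280 cm

Answer: 25.6280 cm


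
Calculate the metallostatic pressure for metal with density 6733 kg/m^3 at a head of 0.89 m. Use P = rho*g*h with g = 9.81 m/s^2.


Formula: P = rho * g * h
rho * g = 6733 * 9.81 = 66050.73 N/m^3
P = 66050.73 * 0.89 = 58785.1497 Pa

58785.1497 Pa


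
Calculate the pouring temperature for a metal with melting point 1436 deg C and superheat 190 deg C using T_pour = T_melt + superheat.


Formula: T_pour = T_melt + Superheat
T_pour = 1436 + 190 = 1626 deg C

Answer: 1626 deg C


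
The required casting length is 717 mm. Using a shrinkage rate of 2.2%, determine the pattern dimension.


Formula: L_pattern = L_casting * (1 + shrinkage_rate/100)
Shrinkage factor = 1 + 2.2/100 = 1.022
L_pattern = 717 mm * 1.022 = 732.7740 mm


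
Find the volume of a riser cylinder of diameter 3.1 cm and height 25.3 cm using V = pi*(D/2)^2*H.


Formula: V = pi * (D/2)^2 * H  (cylinder volume)
Radius = D/2 = 3.1/2 = 1.55 cm
V = pi * 1.55^2 * 25.3 = 190.9562 cm^3

190.9562 cm^3


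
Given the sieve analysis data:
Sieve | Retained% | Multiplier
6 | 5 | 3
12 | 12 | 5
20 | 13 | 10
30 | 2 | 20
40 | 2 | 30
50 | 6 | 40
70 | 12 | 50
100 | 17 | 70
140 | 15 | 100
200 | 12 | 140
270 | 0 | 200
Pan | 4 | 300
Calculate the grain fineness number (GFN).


Formula: GFN = sum(pct * multiplier) / sum(pct)
sum(pct * multiplier) = 6715
sum(pct) = 100
GFN = 6715 / 100 = 67.15

67.15


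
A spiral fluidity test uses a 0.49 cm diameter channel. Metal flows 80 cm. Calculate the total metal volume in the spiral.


Formula: V = pi * (d/2)^2 * L  (cylinder volume)
Radius = 0.49/2 = 0.245 cm
V = pi * 0.245^2 * 80 = 15.0859 cm^3

Answer: 15.0859 cm^3


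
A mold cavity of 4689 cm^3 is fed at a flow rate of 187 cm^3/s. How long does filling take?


Formula: t_fill = V_mold / Q_flow
t = 4689 cm^3 / 187 cm^3/s = 25.0749 s

25.0749 s


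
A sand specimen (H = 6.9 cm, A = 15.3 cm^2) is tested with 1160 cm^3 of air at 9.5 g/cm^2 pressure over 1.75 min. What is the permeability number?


Formula: Permeability Number P = (V * H) / (p * A * t)
Numerator: V * H = 1160 * 6.9 = 8004.0
Denominator: p * A * t = 9.5 * 15.3 * 1.75 = 254.3625
P = 8004.0 / 254.3625 = 31.4669
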